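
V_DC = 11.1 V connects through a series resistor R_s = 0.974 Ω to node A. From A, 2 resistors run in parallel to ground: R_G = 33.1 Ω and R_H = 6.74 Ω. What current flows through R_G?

I ≈ 0.286 A

Parallel bank: R_p = 1/(1/33.1 + 1/6.74) = 5.600 Ω.
V_A by voltage divider: V_A = 11.1 × 5.600/(0.974 + 5.600) = 9.455 V.
I(R_G) = V_A / R_G = 9.455/33.1 = 0.2857 A.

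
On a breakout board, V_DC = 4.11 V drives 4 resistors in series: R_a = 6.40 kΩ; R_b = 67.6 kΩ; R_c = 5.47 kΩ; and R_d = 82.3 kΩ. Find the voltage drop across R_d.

V ≈ 2.09 V

ΣR = 6.40 + 67.6 + 5.47 + 82.3 = 161.8 kΩ.
V = V_DC · R/ΣR = 4.11 × 0.5087 = 2.091 V.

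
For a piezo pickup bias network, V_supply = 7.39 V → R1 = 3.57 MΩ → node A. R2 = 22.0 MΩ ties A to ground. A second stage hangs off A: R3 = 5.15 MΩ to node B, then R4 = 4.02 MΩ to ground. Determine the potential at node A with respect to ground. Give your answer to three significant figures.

Node A sees R2 in parallel with the series input of stage 2, R3 + R4 = 9.170 MΩ.
R2 ‖ (R3+R4) = 6.472 MΩ.
So V_A = 7.39 × 0.6445 = 4.763 V.

V_A ≈ 4.76 V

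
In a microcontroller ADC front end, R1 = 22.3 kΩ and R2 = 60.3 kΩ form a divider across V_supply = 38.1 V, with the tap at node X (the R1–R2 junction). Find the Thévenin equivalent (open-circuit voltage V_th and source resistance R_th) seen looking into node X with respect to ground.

V_th ≈ 27.8 V, R_th ≈ 16.3 kΩ

With X open, the divider is unloaded: V_th = 38.1 × 60.3/82.60 = 27.81 V.
Zeroing V_supply shorts the top of R1 to ground, so R_th = R1 ‖ R2 = 16.28 kΩ.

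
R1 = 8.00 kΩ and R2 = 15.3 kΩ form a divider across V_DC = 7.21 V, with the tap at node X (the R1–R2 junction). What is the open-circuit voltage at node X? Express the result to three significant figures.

V_th ≈ 4.73 V

With X open, the divider is unloaded: V_th = 7.21 × 15.3/23.30 = 4.734 V.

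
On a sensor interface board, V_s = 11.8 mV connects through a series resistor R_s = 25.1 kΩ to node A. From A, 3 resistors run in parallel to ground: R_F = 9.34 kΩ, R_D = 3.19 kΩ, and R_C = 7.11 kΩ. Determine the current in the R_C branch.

Parallel bank: R_p = 1/(1/9.34 + 1/3.19 + 1/7.11) = 1.782 kΩ.
V_A = 11.8 × 1.782/26.88 = 0.7822 mV.
I(R_C) = V_A / R_C = 0.7822/7.11 = 0.1100 µA.

I ≈ 0.110 µA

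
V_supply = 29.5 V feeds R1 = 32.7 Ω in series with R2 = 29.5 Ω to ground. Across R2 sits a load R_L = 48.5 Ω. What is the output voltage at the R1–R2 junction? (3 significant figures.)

R2 ‖ R_L = (29.5 × 48.5)/(29.5 + 48.5) = 18.34 Ω.
Now apply the divider: V_out = 29.5 × 0.3594 = 10.60 V.
(Unloaded it would be 14.0 V; the load pulls it down.)

V_out ≈ 10.6 V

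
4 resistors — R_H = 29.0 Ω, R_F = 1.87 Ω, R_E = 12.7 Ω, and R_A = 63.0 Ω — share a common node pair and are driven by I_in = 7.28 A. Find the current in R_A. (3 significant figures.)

I ≈ 0.174 A

ΣG = 1/29.0 + 1/1.87 + 1/12.7 + 1/63.0 = 0.6639.
R_A takes the fraction G_k/ΣG = 0.01587/0.6639 = 0.02391, so I = 7.28 × 0.02391 = 0.1741 A.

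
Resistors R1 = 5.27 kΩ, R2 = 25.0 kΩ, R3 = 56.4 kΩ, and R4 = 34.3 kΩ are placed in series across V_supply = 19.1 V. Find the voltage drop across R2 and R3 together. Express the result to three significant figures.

Total series resistance ΣR = 5.27 + 25.0 + 56.4 + 34.3 = 121.0 kΩ.
R_{R2..R3} = 25.0 + 56.4 = 81.40 kΩ.
By the voltage-divider rule, V = 19.1 × 81.40/121.0 = 12.85 V.

V ≈ 12.9 V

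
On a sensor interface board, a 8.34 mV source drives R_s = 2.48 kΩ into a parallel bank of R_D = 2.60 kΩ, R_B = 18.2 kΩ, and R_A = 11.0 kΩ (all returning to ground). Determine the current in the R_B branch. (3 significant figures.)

I ≈ 0.198 µA

Equivalent of the parallel group: R_p = 1.885 kΩ.
Node voltage V_A = V_in · R_p/(R_s + R_p) = 8.34 × 0.4319 = 3.602 mV.
I(R_B) = V_A / R_B = 3.602/18.2 = 0.1979 µA.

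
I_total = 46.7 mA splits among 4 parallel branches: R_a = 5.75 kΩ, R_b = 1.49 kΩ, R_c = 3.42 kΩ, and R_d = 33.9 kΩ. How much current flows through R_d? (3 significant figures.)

I ≈ 1.18 mA

ΣG = 1/5.75 + 1/1.49 + 1/3.42 + 1/33.9 = 1.167.
R_d takes the fraction G_k/ΣG = 0.02950/1.167 = 0.02528, so I = 46.7 × 0.02528 = 1.180 mA.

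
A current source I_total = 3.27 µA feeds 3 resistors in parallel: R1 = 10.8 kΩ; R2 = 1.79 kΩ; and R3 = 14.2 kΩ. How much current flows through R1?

Conductances: ΣG = 1/10.8 + 1/1.79 + 1/14.2 = 0.7217 (1/kΩ).
Current divider: I(R1) = I_total · G_k/ΣG = 3.27 × (0.09259/0.7217) = 3.27 × 0.1283 = 0.4195 µA.

I ≈ 0.420 µA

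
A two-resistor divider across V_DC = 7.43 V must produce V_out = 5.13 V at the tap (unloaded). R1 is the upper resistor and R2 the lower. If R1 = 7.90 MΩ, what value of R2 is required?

Required fraction k = V_out/V_DC = 0.6904.
Rearranging, R2 = R1·k/(1−k) = 7.90 × 2.230 = 17.62 MΩ.

R2 ≈ 17.6 MΩ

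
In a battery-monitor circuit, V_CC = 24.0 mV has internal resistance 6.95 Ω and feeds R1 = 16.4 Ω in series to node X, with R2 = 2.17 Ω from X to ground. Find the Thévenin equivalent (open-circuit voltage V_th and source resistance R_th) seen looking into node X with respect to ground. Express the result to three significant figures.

R1' = 6.95 + 16.4 = 23.35 Ω (source resistance + R1).
V_th is the unloaded tap voltage: V_CC · R2/(R1'+R2) = 24.0 × 0.08503 = 2.041 mV.
Looking into X with the source shorted: R_th = R1'·R2/(R1'+R2) = 23.35 × 2.17/25.52 = 1.985 Ω.

V_th ≈ 2.04 mV, R_th ≈ 1.99 Ω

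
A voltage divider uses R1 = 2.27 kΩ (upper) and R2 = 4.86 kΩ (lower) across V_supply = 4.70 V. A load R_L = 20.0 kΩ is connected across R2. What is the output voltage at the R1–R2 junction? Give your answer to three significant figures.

V_out ≈ 2.97 V

R2 ‖ R_L = (4.86 × 20.0)/(4.86 + 20.0) = 3.910 kΩ.
Now apply the divider: V_out = 4.70 × 0.6327 = 2.974 V.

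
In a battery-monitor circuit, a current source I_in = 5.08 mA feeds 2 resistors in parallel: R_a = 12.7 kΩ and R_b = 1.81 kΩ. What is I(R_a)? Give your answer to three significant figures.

I ≈ 0.634 mA

With just two branches, the current splits inversely with resistance.
So I = 5.08 × 1.81/14.51 = 0.6337 mA.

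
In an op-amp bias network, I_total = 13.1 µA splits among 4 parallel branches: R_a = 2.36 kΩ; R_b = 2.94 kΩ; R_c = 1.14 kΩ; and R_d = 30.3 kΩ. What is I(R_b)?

Total conductance ΣG = 1/2.36 + 1/2.94 + 1/1.14 + 1/30.3 = 1.674 (units of 1/kΩ).
By the current-divider rule, I = I_total · G_k/ΣG = 13.1 × 0.2032 = 2.662 µA.

I ≈ 2.66 µA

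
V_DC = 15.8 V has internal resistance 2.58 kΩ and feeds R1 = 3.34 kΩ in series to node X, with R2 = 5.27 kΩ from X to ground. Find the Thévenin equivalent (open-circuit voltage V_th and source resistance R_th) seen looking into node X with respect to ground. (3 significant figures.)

V_th ≈ 7.44 V, R_th ≈ 2.79 kΩ

R1' = 2.58 + 3.34 = 5.920 kΩ (source resistance + R1).
V_th is the unloaded tap voltage: V_DC · R2/(R1'+R2) = 15.8 × 0.4710 = 7.441 V.
Looking into X with the source shorted: R_th = R1'·R2/(R1'+R2) = 5.920 × 5.27/11.19 = 2.788 kΩ.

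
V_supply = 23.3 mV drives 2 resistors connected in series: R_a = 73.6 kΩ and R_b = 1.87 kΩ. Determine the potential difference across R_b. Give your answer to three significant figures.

Total series resistance ΣR = 73.6 + 1.87 = 75.47 kΩ.
V = V_supply · R/ΣR = 23.3 × 0.02478 = 0.5773 mV.

V ≈ 0.577 mV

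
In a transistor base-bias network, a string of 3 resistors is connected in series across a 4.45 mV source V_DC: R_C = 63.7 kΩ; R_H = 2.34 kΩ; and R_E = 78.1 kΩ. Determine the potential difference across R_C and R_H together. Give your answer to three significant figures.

Total series resistance ΣR = 63.7 + 2.34 + 78.1 = 144.1 kΩ.
R_{R_C..R_H} = 63.7 + 2.34 = 66.04 kΩ.
Voltage divider: V = V_DC · (66.04 / 144.1) = 4.45 × 0.4582 = 2.039 mV.

V ≈ 2.04 mV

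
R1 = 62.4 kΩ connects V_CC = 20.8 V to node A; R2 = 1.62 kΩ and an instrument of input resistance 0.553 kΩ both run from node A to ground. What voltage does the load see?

V_out ≈ 0.137 V

R2 ‖ R_L = (1.62 × 0.553)/(1.62 + 0.553) = 0.4123 kΩ.
Now apply the divider: V_out = 20.8 × 0.006564 = 0.1365 V.
(Unloaded it would be 0.526 V; the load pulls it down.)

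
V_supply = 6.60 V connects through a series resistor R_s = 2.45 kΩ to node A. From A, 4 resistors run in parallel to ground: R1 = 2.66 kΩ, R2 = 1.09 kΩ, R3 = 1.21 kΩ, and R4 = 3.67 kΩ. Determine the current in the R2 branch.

I ≈ 0.883 mA

Combine the parallel branches: R_p = (1/2.66 + 1/1.09 + 1/1.21 + 1/3.67)⁻¹ = 0.4180 kΩ.
Node voltage V_A = V_supply · R_p/(R_s + R_p) = 6.60 × 0.1457 = 0.9619 V.
I(R2) = V_A / R2 = 0.9619/1.09 = 0.8825 mA.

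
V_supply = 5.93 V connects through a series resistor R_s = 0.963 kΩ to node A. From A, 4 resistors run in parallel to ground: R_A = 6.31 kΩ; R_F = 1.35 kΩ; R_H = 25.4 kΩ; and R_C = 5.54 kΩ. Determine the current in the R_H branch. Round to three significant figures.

I ≈ 0.112 mA

Combine the parallel branches: R_p = (1/6.31 + 1/1.35 + 1/25.4 + 1/5.54)⁻¹ = 0.8936 kΩ.
V_A by voltage divider: V_A = 5.93 × 0.8936/(0.963 + 0.8936) = 2.854 V.
Branch current I = V_A/R_H = 2.854/25.4 = 0.1124 mA.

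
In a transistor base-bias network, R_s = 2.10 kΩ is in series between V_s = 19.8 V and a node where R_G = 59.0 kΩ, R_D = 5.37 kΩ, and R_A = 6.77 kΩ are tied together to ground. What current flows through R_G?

Equivalent of the parallel group: R_p = 2.850 kΩ.
V_A by voltage divider: V_A = 19.8 × 2.850/(2.10 + 2.850) = 11.40 V.
I(R_G) = V_A / R_G = 11.40/59.0 = 0.1932 mA.

I ≈ 0.193 mA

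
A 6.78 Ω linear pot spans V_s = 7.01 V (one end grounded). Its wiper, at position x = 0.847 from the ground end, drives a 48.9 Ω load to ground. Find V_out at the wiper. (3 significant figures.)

The pot divides into 1.037 Ω above the wiper and 5.743 Ω below.
Lower segment in parallel with the load: 5.743 ‖ 48.9 = 5.139 Ω.
V_out = 7.01 × 5.139/(1.037 + 5.139) = 5.833 V.
(Unloaded: V_out = x·V_s = 5.94 V.)

V_out ≈ 5.83 V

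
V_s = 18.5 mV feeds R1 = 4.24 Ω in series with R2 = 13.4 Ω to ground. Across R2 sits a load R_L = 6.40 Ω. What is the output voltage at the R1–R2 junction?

V_out ≈ 9.35 mV

R2 ‖ R_L = (13.4 × 6.40)/(13.4 + 6.40) = 4.331 Ω.
Voltage divider with the loaded lower leg: V_out = 18.5 × 4.331/(4.24 + 4.331) = 18.5 × 0.5053 = 9.349 mV.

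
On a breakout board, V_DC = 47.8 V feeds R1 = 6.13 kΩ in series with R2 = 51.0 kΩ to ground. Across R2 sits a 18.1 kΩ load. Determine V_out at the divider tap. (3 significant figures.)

First combine the lower leg with the load: R2 ‖ R_L = 13.36 kΩ.
Then V_out = V_DC · R2'/(R1 + R2') = 47.8 × 13.36/19.49 = 32.77 V.
(Unloaded it would be 42.7 V; the load pulls it down.)

V_out ≈ 32.8 V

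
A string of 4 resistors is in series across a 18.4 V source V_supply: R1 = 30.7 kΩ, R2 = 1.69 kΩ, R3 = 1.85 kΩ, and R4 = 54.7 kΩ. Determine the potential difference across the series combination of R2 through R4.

Total series resistance ΣR = 30.7 + 1.69 + 1.85 + 54.7 = 88.94 kΩ.
R_{R2..R4} = 1.69 + 1.85 + 54.7 = 58.24 kΩ.
V = V_supply · R/ΣR = 18.4 × 0.6548 = 12.05 V.

V ≈ 12.0 V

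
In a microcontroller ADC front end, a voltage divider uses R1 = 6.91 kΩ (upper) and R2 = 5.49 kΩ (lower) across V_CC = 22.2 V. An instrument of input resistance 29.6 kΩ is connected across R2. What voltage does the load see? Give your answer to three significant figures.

V_out ≈ 8.91 V

The load sits in parallel with R2, giving an effective lower resistance R2' = R2·R_L/(R2+R_L) = 4.631 kΩ.
Now apply the divider: V_out = 22.2 × 0.4013 = 8.908 V.
(Unloaded it would be 9.83 V; the load pulls it down.)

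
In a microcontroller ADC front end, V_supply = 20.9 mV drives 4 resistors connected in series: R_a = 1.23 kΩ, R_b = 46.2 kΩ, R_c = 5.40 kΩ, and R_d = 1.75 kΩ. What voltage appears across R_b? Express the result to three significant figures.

Total series resistance ΣR = 1.23 + 46.2 + 5.40 + 1.75 = 54.58 kΩ.
V = V_supply · R/ΣR = 20.9 × 0.8465 = 17.69 mV.

V ≈ 17.7 mV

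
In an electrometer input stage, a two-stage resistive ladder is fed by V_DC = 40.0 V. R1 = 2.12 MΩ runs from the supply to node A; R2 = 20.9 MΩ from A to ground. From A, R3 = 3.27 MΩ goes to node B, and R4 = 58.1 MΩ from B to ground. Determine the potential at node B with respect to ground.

Looking into the second stage from A: R3 + R4 = 61.37 MΩ appears in parallel with R2.
R2 ‖ (R3+R4) = 15.59 MΩ.
First divider: V_A = V_DC · 15.59/(2.12 + 15.59) = 35.21 V.
V_B = V_A × 0.9467 = 33.34 V.

V_B ≈ 33.3 V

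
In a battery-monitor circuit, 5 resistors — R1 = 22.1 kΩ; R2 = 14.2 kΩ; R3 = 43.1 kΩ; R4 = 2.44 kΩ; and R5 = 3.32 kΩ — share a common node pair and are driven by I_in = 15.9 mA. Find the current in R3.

I ≈ 0.434 mA

Conductances: ΣG = 1/22.1 + 1/14.2 + 1/43.1 + 1/2.44 + 1/3.32 = 0.8499 (1/kΩ).
By the current-divider rule, I = I_in · G_k/ΣG = 15.9 × 0.02730 = 0.4341 mA.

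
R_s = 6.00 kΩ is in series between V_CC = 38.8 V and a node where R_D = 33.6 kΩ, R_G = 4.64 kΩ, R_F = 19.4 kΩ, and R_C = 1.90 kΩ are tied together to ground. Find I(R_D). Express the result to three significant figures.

I ≈ 0.194 mA

Parallel bank: R_p = 1/(1/33.6 + 1/4.64 + 1/19.4 + 1/1.90) = 1.215 kΩ.
V_A by voltage divider: V_A = 38.8 × 1.215/(6.00 + 1.215) = 6.533 V.
I(R_D) = V_A / R_D = 6.533/33.6 = 0.1944 mA.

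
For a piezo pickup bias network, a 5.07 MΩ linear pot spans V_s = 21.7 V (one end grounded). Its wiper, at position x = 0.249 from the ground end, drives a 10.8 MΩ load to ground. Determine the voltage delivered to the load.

V_out ≈ 4.97 V

Lower segment x·R_p = 1.262 MΩ; upper segment (1−x)·R_p = 3.808 MΩ.
(x·R_p) ‖ R_L = 1.130 MΩ.
Then V_out = V_s · 1.130/(3.808 + 1.130) = 4.967 V.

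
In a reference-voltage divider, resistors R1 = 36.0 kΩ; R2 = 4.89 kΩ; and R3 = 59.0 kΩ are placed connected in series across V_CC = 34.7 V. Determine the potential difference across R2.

Total series resistance ΣR = 36.0 + 4.89 + 59.0 = 99.89 kΩ.
By the voltage-divider rule, V = 34.7 × 4.890/99.89 = 1.699 V.

V ≈ 1.70 V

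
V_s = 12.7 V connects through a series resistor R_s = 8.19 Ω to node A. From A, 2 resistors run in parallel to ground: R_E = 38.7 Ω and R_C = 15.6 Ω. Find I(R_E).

Equivalent of the parallel group: R_p = 11.12 Ω.
V_A by voltage divider: V_A = 12.7 × 11.12/(8.19 + 11.12) = 7.313 V.
Branch current I = V_A/R_E = 7.313/38.7 = 0.1890 A.

I ≈ 0.189 A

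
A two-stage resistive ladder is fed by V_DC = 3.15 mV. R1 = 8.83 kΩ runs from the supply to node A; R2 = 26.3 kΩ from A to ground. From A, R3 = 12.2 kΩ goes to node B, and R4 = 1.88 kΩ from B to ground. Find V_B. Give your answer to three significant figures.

V_B ≈ 0.214 mV

Looking into the second stage from A: R3 + R4 = 14.08 kΩ appears in parallel with R2.
R2 ‖ (R3+R4) = 9.170 kΩ.
So V_A = 3.15 × 0.5095 = 1.605 mV.
Stage 2 is unloaded, so V_B = V_A · R4/(R3+R4) = 1.605 × 1.88/14.08 = 0.2143 mV.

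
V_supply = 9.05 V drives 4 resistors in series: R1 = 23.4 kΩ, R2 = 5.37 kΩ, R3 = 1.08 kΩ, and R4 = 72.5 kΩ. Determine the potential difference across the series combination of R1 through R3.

Series total: ΣR = 23.4 + 5.37 + 1.08 + 72.5 = 102.3 kΩ.
R_{R1..R3} = 23.4 + 5.37 + 1.08 = 29.85 kΩ.
V = V_supply · R/ΣR = 9.05 × 0.2916 = 2.639 V.

V ≈ 2.64 V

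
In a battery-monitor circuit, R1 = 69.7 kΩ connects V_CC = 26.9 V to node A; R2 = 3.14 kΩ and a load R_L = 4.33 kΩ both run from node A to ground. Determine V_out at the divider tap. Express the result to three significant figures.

V_out ≈ 0.685 V

R2 ‖ R_L = (3.14 × 4.33)/(3.14 + 4.33) = 1.820 kΩ.
Then V_out = V_CC · R2'/(R1 + R2') = 26.9 × 1.820/71.52 = 0.6846 V.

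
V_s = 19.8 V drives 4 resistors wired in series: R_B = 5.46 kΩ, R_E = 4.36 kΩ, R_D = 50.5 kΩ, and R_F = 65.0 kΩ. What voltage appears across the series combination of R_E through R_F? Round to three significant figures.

V ≈ 18.9 V

ΣR = 5.46 + 4.36 + 50.5 + 65.0 = 125.3 kΩ.
R_{R_E..R_F} = 4.36 + 50.5 + 65.0 = 119.9 kΩ.
Voltage divider: V = V_s · (119.9 / 125.3) = 19.8 × 0.9564 = 18.94 V.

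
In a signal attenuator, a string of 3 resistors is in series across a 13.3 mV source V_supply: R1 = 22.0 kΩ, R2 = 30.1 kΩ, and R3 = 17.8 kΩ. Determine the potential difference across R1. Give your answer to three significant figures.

V ≈ 4.19 mV

Series total: ΣR = 22.0 + 30.1 + 17.8 = 69.90 kΩ.
Voltage divider: V = V_supply · (22.00 / 69.90) = 13.3 × 0.3147 = 4.186 mV.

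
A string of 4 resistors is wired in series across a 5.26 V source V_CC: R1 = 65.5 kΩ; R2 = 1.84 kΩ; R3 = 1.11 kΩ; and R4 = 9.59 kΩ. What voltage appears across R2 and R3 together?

Total series resistance ΣR = 65.5 + 1.84 + 1.11 + 9.59 = 78.04 kΩ.
R_{R2..R3} = 1.84 + 1.11 = 2.950 kΩ.
Voltage divider: V = V_CC · (2.950 / 78.04) = 5.26 × 0.03780 = 0.1988 V.

V ≈ 0.199 V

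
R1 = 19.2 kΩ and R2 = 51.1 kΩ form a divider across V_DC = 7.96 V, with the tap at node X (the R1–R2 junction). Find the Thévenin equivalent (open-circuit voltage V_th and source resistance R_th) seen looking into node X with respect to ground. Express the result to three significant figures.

Open-circuit (no load on X): V_th = V_DC · R2/(R1 + R2) = 7.96 × 51.1/(19.20 + 51.1) = 5.786 V.
Looking into X with the source shorted: R_th = R1·R2/(R1+R2) = 19.20 × 51.1/70.30 = 13.96 kΩ.

V_th ≈ 5.79 V, R_th ≈ 14.0 kΩ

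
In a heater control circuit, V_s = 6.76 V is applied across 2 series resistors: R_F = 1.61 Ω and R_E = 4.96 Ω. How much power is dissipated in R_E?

P ≈ 5.25 W

The common current is I = 6.76/6.570 = 1.029 A.
V(R_E) = I·R = 5.103 V; P = V·I = 5.103 × 1.029 = 5.251 W.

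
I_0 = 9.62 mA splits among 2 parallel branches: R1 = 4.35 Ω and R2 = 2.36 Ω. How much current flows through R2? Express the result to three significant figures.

I ≈ 6.24 mA

With just two branches, the current splits inversely with resistance.
So I = 9.62 × 4.35/6.710 = 6.237 mA.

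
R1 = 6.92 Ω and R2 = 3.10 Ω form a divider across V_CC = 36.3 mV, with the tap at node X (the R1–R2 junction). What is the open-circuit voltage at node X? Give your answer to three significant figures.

V_th ≈ 11.2 mV

V_th is the unloaded tap voltage: V_CC · R2/(R1+R2) = 36.3 × 0.3094 = 11.23 mV.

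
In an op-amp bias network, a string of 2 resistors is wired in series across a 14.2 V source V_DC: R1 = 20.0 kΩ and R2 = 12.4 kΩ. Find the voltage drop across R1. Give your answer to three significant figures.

V ≈ 8.77 V

Total series resistance ΣR = 20.0 + 12.4 = 32.40 kΩ.
V = V_DC · R/ΣR = 14.2 × 0.6173 = 8.765 V.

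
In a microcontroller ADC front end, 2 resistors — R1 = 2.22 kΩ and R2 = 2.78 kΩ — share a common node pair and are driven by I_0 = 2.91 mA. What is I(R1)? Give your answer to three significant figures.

I ≈ 1.62 mA

For two parallel branches, I_k = I_0 · (other R)/(sum of R).
I(R1) = 2.91 × 2.78/(2.22 + 2.78) = 2.91 × 0.5560 = 1.618 mA.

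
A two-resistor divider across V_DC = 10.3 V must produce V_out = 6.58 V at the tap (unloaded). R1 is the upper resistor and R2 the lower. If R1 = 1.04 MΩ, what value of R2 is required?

R2 ≈ 1.84 MΩ

V_out/V_DC = R2/(R1+R2) = 0.6388.
R2 = R1 · 0.6388/(1 − 0.6388) = 1.840 MΩ.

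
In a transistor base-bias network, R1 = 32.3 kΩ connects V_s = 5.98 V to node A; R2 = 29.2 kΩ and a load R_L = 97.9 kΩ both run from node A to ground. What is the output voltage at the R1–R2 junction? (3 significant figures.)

First combine the lower leg with the load: R2 ‖ R_L = 22.49 kΩ.
Now apply the divider: V_out = 5.98 × 0.4105 = 2.455 V.

V_out ≈ 2.45 V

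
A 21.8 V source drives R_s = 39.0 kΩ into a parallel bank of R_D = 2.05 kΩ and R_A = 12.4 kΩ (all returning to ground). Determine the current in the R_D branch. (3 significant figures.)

I ≈ 0.459 mA

Equivalent of the parallel group: R_p = 1.759 kΩ.
Node voltage V_A = V_s · R_p/(R_s + R_p) = 21.8 × 0.04316 = 0.9409 V.
I(R_D) = V_A / R_D = 0.9409/2.05 = 0.4590 mA.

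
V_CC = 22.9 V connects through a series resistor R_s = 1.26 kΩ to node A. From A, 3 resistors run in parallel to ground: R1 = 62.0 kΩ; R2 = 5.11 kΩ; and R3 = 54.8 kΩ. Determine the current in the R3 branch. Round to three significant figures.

Combine the parallel branches: R_p = (1/62.0 + 1/5.11 + 1/54.8)⁻¹ = 4.346 kΩ.
V_A by voltage divider: V_A = 22.9 × 4.346/(1.26 + 4.346) = 17.75 V.
Branch current I = V_A/R3 = 17.75/54.8 = 0.3240 mA.

I ≈ 0.324 mA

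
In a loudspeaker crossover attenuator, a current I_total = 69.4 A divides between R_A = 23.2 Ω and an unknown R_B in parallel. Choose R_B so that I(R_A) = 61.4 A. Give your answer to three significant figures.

Two-branch current divider: I_A = I_total · R_B/(R_A + R_B).
61.4/69.4 = R_B/(R_A + R_B) → R_B = R_A · (0.8847)/(1 − 0.8847) = 23.2 × 7.675 = 178.1 Ω.

R_B ≈ 178 Ω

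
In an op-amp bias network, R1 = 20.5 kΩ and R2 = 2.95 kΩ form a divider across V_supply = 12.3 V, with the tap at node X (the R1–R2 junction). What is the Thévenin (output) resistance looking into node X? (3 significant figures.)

R_th ≈ 2.58 kΩ

Looking into X with the source shorted: R_th = R1·R2/(R1+R2) = 20.50 × 2.95/23.45 = 2.579 kΩ.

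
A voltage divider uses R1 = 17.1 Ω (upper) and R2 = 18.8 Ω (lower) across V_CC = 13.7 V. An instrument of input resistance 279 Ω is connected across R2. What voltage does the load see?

First combine the lower leg with the load: R2 ‖ R_L = 17.61 Ω.
Now apply the divider: V_out = 13.7 × 0.5074 = 6.951 V.

V_out ≈ 6.95 V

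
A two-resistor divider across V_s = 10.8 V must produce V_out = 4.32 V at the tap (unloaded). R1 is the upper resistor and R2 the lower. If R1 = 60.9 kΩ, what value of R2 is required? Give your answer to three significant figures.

R2 ≈ 40.6 kΩ

V_out/V_s = R2/(R1+R2) = 0.4000.
Rearranging, R2 = R1·k/(1−k) = 60.9 × 0.6667 = 40.60 kΩ.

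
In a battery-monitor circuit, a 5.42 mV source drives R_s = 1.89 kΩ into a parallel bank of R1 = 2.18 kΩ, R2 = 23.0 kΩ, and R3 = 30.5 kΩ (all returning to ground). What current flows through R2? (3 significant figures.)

I ≈ 0.117 µA

Combine the parallel branches: R_p = (1/2.18 + 1/23.0 + 1/30.5)⁻¹ = 1.869 kΩ.
V_A by voltage divider: V_A = 5.42 × 1.869/(1.89 + 1.869) = 2.695 mV.
Branch current I = V_A/R2 = 2.695/23.0 = 0.1172 µA.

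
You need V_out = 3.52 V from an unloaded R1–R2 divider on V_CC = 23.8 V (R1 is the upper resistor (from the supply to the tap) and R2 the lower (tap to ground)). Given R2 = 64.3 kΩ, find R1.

V_out/V_CC = R2/(R1+R2) = 0.1479.
So R1 = R2 · (V_CC/V_out − 1) = 64.3 × (23.8/3.52 − 1) = 64.3 × 5.761 = 370.5 kΩ.

R1 ≈ 370 kΩ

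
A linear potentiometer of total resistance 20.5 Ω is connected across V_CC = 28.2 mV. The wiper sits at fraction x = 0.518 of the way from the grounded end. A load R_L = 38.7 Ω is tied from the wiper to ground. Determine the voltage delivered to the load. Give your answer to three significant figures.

V_out ≈ 12.9 mV

The pot divides into 9.881 Ω above the wiper and 10.62 Ω below.
(x·R_p) ‖ R_L = 8.333 Ω.
Loaded-divider output: V_out = 28.2 × 0.4575 = 12.90 mV.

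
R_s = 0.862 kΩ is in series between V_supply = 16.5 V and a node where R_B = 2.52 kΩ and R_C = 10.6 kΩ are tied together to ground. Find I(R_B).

Equivalent of the parallel group: R_p = 2.036 kΩ.
V_A = 16.5 × 2.036/2.898 = 11.59 V.
Branch current I = V_A/R_B = 11.59/2.52 = 4.600 mA.

I ≈ 4.60 mA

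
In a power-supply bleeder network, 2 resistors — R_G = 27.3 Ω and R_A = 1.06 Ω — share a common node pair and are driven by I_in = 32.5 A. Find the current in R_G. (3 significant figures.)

I ≈ 1.21 A

For two parallel branches, I_k = I_in · (other R)/(sum of R).
So I = 32.5 × 1.06/28.36 = 1.215 A.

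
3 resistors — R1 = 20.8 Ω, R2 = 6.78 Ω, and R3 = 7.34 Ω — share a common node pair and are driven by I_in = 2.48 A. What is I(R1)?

ΣG = 1/20.8 + 1/6.78 + 1/7.34 = 0.3318.
R1 takes the fraction G_k/ΣG = 0.04808/0.3318 = 0.1449, so I = 2.48 × 0.1449 = 0.3593 A.

I ≈ 0.359 A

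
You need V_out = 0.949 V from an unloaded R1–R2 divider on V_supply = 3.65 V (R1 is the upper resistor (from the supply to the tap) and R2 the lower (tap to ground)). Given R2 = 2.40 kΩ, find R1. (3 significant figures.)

Required fraction k = V_out/V_supply = 0.2600.
So R1 = R2 · (V_supply/V_out − 1) = 2.40 × (3.65/0.949 − 1) = 2.40 × 2.846 = 6.831 kΩ.

R1 ≈ 6.83 kΩ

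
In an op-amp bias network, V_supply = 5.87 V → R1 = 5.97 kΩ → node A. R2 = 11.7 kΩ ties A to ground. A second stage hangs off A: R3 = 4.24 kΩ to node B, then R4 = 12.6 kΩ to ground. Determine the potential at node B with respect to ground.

V_B ≈ 2.36 V

The second stage (R3 + R4 = 16.84 kΩ) loads node A in parallel with R2.
R2 ‖ (R3+R4) = 6.904 kΩ.
First divider: V_A = V_supply · 6.904/(5.97 + 6.904) = 3.148 V.
V_B = V_A × 0.7482 = 2.355 V.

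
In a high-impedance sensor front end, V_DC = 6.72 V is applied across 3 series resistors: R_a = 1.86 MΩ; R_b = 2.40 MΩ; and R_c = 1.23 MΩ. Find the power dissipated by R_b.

P ≈ 3.60 µW

The common current is I = 6.72/5.490 = 1.224 µA.
P = I²R = 1.498 × 2.40 = 3.596 µW.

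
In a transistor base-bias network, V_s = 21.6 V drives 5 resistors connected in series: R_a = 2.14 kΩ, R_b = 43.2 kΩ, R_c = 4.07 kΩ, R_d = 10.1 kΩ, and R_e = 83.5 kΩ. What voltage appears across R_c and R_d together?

ΣR = 2.14 + 43.2 + 4.07 + 10.1 + 83.5 = 143.0 kΩ.
R_{R_c..R_d} = 4.07 + 10.1 = 14.17 kΩ.
Voltage divider: V = V_s · (14.17 / 143.0) = 21.6 × 0.09908 = 2.140 V.

V ≈ 2.14 V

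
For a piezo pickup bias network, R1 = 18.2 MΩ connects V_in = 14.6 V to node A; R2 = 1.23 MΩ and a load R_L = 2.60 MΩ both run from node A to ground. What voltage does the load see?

First combine the lower leg with the load: R2 ‖ R_L = 0.8350 MΩ.
Voltage divider with the loaded lower leg: V_out = 14.6 × 0.8350/(18.2 + 0.8350) = 14.6 × 0.04387 = 0.6404 V.

V_out ≈ 0.640 V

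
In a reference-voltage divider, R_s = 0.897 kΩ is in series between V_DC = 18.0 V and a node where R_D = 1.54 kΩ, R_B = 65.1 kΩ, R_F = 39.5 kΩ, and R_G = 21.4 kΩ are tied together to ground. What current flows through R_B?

I ≈ 0.166 mA

Equivalent of the parallel group: R_p = 1.357 kΩ.
V_A = 18.0 × 1.357/2.254 = 10.84 V.
I(R_B) = V_A / R_B = 10.84/65.1 = 0.1665 mA.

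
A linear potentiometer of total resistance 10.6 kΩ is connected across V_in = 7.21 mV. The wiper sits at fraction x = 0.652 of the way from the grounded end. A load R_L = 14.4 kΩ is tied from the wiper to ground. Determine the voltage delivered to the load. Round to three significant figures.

The pot divides into 3.689 kΩ above the wiper and 6.911 kΩ below.
R_L loads the lower segment: effective lower R = 4.670 kΩ.
Then V_out = V_in · 4.670/(3.689 + 4.670) = 4.028 mV.

V_out ≈ 4.03 mV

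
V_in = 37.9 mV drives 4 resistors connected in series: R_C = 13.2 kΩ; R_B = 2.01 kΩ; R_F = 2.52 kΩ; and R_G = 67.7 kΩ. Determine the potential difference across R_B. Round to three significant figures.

Series total: ΣR = 13.2 + 2.01 + 2.52 + 67.7 = 85.43 kΩ.
By the voltage-divider rule, V = 37.9 × 2.010/85.43 = 0.8917 mV.

V ≈ 0.892 mV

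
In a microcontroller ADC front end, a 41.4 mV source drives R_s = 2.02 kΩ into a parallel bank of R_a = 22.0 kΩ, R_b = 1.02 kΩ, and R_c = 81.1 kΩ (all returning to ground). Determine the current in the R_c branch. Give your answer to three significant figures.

I ≈ 0.165 µA

Combine the parallel branches: R_p = (1/22.0 + 1/1.02 + 1/81.1)⁻¹ = 0.9632 kΩ.
V_A by voltage divider: V_A = 41.4 × 0.9632/(2.02 + 0.9632) = 13.37 mV.
I(R_c) = V_A / R_c = 13.37/81.1 = 0.1648 µA.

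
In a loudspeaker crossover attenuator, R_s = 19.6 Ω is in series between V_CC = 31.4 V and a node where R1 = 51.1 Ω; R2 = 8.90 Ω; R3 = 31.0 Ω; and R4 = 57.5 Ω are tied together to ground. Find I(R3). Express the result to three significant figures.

Parallel bank: R_p = 1/(1/51.1 + 1/8.90 + 1/31.0 + 1/57.5) = 5.507 Ω.
Node voltage V_A = V_CC · R_p/(R_s + R_p) = 31.4 × 0.2193 = 6.888 V.
I(R3) = V_A / R3 = 6.888/31.0 = 0.2222 A.

I ≈ 0.222 A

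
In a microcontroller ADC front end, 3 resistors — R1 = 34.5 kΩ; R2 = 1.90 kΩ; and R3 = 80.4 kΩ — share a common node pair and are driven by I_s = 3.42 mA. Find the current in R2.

Conductances: ΣG = 1/34.5 + 1/1.90 + 1/80.4 = 0.5677 (1/kΩ).
By the current-divider rule, I = I_s · G_k/ΣG = 3.42 × 0.9270 = 3.170 mA.

I ≈ 3.17 mA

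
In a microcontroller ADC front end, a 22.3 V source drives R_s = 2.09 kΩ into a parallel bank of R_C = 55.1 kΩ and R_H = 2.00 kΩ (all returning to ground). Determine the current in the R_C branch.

Combine the parallel branches: R_p = (1/55.1 + 1/2.00)⁻¹ = 1.930 kΩ.
V_A by voltage divider: V_A = 22.3 × 1.930/(2.09 + 1.930) = 10.71 V.
Branch current I = V_A/R_C = 10.71/55.1 = 0.1943 mA.
(Equivalently: I_total = 5.547 mA, then current-divider fraction G_k/ΣG = 0.03503.)

I ≈ 0.194 mA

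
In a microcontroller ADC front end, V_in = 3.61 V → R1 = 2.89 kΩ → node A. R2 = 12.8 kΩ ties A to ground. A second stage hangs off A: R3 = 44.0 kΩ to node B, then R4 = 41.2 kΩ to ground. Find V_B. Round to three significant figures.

V_B ≈ 1.39 V

The second stage (R3 + R4 = 85.20 kΩ) loads node A in parallel with R2.
R2 ‖ (R3+R4) = 11.13 kΩ.
So V_A = 3.61 × 0.7938 = 2.866 V.
Stage 2 is unloaded, so V_B = V_A · R4/(R3+R4) = 2.866 × 41.2/85.20 = 1.386 V.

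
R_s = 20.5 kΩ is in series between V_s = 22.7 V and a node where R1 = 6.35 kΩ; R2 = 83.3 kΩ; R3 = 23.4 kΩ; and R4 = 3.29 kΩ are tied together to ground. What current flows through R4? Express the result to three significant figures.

I ≈ 0.596 mA

Equivalent of the parallel group: R_p = 1.937 kΩ.
V_A = 22.7 × 1.937/22.44 = 1.960 V.
Branch current I = V_A/R4 = 1.960/3.29 = 0.5958 mA.
(Equivalently: I_total = 1.012 mA, then current-divider fraction G_k/ΣG = 0.5889.)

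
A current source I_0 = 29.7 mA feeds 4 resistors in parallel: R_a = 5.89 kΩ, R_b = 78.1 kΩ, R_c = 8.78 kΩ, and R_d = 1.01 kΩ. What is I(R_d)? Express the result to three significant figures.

I ≈ 22.9 mA

ΣG = 1/5.89 + 1/78.1 + 1/8.78 + 1/1.01 = 1.287.
R_d takes the fraction G_k/ΣG = 0.9901/1.287 = 0.7696, so I = 29.7 × 0.7696 = 22.86 mA.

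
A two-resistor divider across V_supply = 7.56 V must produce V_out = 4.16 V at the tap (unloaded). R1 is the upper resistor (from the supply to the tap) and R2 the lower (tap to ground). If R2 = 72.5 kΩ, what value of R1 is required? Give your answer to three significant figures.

R1 ≈ 59.3 kΩ

V_out/V_supply = R2/(R1+R2) = 0.5503.
R1 = R2·(1/k − 1) = 72.5 × 0.8173 = 59.25 kΩ.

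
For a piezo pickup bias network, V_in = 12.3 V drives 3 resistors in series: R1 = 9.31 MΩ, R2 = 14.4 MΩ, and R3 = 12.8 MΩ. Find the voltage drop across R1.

ΣR = 9.31 + 14.4 + 12.8 = 36.51 MΩ.
By the voltage-divider rule, V = 12.3 × 9.310/36.51 = 3.136 V.

V ≈ 3.14 V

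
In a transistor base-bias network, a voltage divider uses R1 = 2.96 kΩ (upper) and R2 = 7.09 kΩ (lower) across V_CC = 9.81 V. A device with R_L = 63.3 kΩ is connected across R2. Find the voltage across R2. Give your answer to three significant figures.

V_out ≈ 6.70 V

The load sits in parallel with R2, giving an effective lower resistance R2' = R2·R_L/(R2+R_L) = 6.376 kΩ.
Now apply the divider: V_out = 9.81 × 0.6829 = 6.700 V.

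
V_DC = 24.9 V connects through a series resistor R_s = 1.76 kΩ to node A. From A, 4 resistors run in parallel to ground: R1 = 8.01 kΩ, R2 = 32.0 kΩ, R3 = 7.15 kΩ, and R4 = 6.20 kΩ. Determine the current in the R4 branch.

Combine the parallel branches: R_p = (1/8.01 + 1/32.0 + 1/7.15 + 1/6.20)⁻¹ = 2.187 kΩ.
V_A by voltage divider: V_A = 24.9 × 2.187/(1.76 + 2.187) = 13.80 V.
I(R4) = V_A / R4 = 13.80/6.20 = 2.225 mA.

I ≈ 2.23 mA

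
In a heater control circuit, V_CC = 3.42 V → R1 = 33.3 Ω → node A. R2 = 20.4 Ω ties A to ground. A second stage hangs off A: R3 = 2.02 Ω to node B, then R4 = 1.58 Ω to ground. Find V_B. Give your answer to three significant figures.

Node A sees R2 in parallel with the series input of stage 2, R3 + R4 = 3.600 Ω.
R2 ‖ (R3+R4) = 3.060 Ω.
V_A = 3.42 × 3.060/(33.3 + 3.060) = 0.2878 V.
Then the unloaded second divider: V_B = V_A × R4/(R3+R4) = 0.2878 × 0.4389 = 0.1263 V.

V_B ≈ 0.126 V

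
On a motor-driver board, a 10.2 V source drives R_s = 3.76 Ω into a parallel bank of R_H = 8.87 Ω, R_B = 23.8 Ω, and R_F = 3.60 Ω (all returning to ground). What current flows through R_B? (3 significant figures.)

Parallel bank: R_p = 1/(1/8.87 + 1/23.8 + 1/3.60) = 2.312 Ω.
Node voltage V_A = V_supply · R_p/(R_s + R_p) = 10.2 × 0.3808 = 3.884 V.
Branch current I = V_A/R_B = 3.884/23.8 = 0.1632 A.

I ≈ 0.163 A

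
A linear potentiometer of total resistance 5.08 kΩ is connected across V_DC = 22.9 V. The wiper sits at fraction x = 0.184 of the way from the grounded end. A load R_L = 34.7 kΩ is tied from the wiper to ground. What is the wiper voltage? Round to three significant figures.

V_out ≈ 4.12 V

Split the track: R_lower = x·R_p = 0.9347 kΩ, R_upper = (1−x)·R_p = 4.145 kΩ.
(x·R_p) ‖ R_L = 0.9102 kΩ.
V_out = 22.9 × 0.9102/(4.145 + 0.9102) = 4.123 V.
(Unloaded: V_out = x·V_DC = 4.21 V.)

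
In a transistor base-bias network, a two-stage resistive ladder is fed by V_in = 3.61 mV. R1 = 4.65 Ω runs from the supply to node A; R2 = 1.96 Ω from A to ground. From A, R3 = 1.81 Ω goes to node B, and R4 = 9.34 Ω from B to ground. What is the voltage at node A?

Node A sees R2 in parallel with the series input of stage 2, R3 + R4 = 11.15 Ω.
R2 ‖ (R3+R4) = 1.667 Ω.
So V_A = 3.61 × 0.2639 = 0.9526 mV.

V_A ≈ 0.953 mV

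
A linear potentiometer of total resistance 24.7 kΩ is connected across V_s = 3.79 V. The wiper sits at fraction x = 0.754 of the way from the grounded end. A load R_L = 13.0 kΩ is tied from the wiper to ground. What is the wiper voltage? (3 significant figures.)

V_out ≈ 2.11 V

The pot divides into 6.076 kΩ above the wiper and 18.62 kΩ below.
(x·R_p) ‖ R_L = 7.656 kΩ.
V_out = 3.79 × 7.656/(6.076 + 7.656) = 2.113 V.
(Unloaded: V_out = x·V_s = 2.86 V.)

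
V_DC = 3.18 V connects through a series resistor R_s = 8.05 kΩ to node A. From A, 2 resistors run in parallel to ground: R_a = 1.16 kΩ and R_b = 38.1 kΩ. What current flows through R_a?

I ≈ 0.336 mA

Equivalent of the parallel group: R_p = 1.126 kΩ.
V_A = 3.18 × 1.126/9.176 = 0.3901 V.
Branch current I = V_A/R_a = 0.3901/1.16 = 0.3363 mA.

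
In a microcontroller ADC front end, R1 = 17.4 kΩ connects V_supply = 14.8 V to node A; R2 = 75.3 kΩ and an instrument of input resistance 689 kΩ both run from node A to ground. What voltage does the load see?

V_out ≈ 11.8 V

First combine the lower leg with the load: R2 ‖ R_L = 67.88 kΩ.
Now apply the divider: V_out = 14.8 × 0.7960 = 11.78 V.
(Unloaded it would be 12.0 V; the load pulls it down.)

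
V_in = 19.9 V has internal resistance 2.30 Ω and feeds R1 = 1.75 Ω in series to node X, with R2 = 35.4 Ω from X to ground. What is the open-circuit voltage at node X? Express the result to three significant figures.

V_th ≈ 17.9 V

R1' = 2.30 + 1.75 = 4.050 Ω (source resistance + R1).
With X open, the divider is unloaded: V_th = 19.9 × 35.4/39.45 = 17.86 V.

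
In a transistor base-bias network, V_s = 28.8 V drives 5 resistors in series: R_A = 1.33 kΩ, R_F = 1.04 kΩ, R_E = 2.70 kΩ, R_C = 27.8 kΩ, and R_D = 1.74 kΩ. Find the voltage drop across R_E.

V ≈ 2.25 V

ΣR = 1.33 + 1.04 + 2.70 + 27.8 + 1.74 = 34.61 kΩ.
Voltage divider: V = V_s · (2.700 / 34.61) = 28.8 × 0.07801 = 2.247 V.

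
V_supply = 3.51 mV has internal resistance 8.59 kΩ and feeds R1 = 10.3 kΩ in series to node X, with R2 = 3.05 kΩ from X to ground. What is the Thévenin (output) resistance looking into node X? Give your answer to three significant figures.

R_th ≈ 2.63 kΩ

R1' = 8.59 + 10.3 = 18.89 kΩ (source resistance + R1).
Looking into X with the source shorted: R_th = R1'·R2/(R1'+R2) = 18.89 × 3.05/21.94 = 2.626 kΩ.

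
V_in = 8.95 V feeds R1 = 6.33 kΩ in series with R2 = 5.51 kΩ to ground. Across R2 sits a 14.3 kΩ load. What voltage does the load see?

V_out ≈ 3.45 V

First combine the lower leg with the load: R2 ‖ R_L = 3.977 kΩ.
Then V_out = V_in · R2'/(R1 + R2') = 8.95 × 3.977/10.31 = 3.454 V.
(Unloaded it would be 4.17 V; the load pulls it down.)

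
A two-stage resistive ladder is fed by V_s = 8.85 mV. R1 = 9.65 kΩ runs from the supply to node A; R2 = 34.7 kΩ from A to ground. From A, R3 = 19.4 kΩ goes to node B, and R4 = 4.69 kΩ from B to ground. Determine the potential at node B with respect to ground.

V_B ≈ 1.03 mV

The second stage (R3 + R4 = 24.09 kΩ) loads node A in parallel with R2.
Effective lower resistance at A: R2 ‖ 24.09 = 14.22 kΩ.
V_A = 8.85 × 14.22/(9.65 + 14.22) = 5.272 mV.
Stage 2 is unloaded, so V_B = V_A · R4/(R3+R4) = 5.272 × 4.69/24.09 = 1.026 mV.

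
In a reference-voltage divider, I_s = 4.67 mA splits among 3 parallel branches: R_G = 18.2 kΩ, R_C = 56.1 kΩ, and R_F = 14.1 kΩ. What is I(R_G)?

Conductances: ΣG = 1/18.2 + 1/56.1 + 1/14.1 = 0.1437 (1/kΩ).
By the current-divider rule, I = I_s · G_k/ΣG = 4.67 × 0.3824 = 1.786 mA.

I ≈ 1.79 mA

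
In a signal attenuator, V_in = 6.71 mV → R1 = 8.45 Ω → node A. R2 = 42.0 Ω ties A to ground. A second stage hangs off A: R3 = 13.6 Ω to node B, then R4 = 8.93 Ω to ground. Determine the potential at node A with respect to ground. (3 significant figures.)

The second stage (R3 + R4 = 22.53 Ω) loads node A in parallel with R2.
Effective lower resistance at A: R2 ‖ 22.53 = 14.66 Ω.
So V_A = 6.71 × 0.6344 = 4.257 mV.

V_A ≈ 4.26 mV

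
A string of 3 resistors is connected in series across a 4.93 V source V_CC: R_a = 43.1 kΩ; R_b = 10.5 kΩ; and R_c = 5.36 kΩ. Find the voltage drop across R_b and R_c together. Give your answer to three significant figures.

ΣR = 43.1 + 10.5 + 5.36 = 58.96 kΩ.
R_{R_b..R_c} = 10.5 + 5.36 = 15.86 kΩ.
V = V_CC · R/ΣR = 4.93 × 0.2690 = 1.326 V.

V ≈ 1.33 V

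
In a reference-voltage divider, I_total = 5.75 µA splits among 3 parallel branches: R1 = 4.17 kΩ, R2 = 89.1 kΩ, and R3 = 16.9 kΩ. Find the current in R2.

I ≈ 0.208 µA

ΣG = 1/4.17 + 1/89.1 + 1/16.9 = 0.3102.
Current divider: I(R2) = I_total · G_k/ΣG = 5.75 × (0.01122/0.3102) = 5.75 × 0.03618 = 0.2080 µA.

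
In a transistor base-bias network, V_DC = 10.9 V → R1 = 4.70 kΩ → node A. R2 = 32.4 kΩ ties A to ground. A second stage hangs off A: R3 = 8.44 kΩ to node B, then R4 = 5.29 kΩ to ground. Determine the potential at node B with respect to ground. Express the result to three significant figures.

Looking into the second stage from A: R3 + R4 = 13.73 kΩ appears in parallel with R2.
R2 ‖ (R3+R4) = 9.643 kΩ.
First divider: V_A = V_DC · 9.643/(4.70 + 9.643) = 7.328 V.
V_B = V_A × 0.3853 = 2.824 V.

V_B ≈ 2.82 V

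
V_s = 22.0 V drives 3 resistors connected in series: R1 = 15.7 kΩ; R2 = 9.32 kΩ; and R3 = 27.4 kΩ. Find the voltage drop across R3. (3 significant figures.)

V ≈ 11.5 V

ΣR = 15.7 + 9.32 + 27.4 = 52.42 kΩ.
Voltage divider: V = V_s · (27.40 / 52.42) = 22.0 × 0.5227 = 11.50 V.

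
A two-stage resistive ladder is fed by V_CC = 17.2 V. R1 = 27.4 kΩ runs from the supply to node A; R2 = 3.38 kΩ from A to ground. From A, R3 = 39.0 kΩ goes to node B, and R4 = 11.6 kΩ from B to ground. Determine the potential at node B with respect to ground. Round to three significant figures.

V_B ≈ 0.409 V

Node A sees R2 in parallel with the series input of stage 2, R3 + R4 = 50.60 kΩ.
R2 ‖ (R3+R4) = 3.168 kΩ.
V_A = 17.2 × 3.168/(27.4 + 3.168) = 1.783 V.
Stage 2 is unloaded, so V_B = V_A · R4/(R3+R4) = 1.783 × 11.6/50.60 = 0.4087 V.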